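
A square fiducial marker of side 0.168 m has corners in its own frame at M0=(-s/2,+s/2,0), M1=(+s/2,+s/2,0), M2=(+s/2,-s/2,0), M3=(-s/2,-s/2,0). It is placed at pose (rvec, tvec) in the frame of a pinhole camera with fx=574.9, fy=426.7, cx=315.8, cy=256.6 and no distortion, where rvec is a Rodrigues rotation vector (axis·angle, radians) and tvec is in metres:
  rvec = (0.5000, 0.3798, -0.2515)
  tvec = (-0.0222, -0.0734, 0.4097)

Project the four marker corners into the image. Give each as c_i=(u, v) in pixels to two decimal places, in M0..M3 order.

Intrinsics K: fx=574.9, fy=426.7, cx=315.8, cy=256.6
Marker side s = 0.168 m; corners in marker frame (Z=0):
  M0 = (-0.0840, +0.0840, 0)
  M1 = (+0.0840, +0.0840, 0)
  M2 = (+0.0840, -0.0840, 0)
  M3 = (-0.0840, -0.0840, 0)
rvec = (0.5000, 0.3798, -0.2515), |rvec| = θ = 0.67639 rad = 38.754°
Rodrigues: sinθ=0.62598, 1−cosθ=0.22016; R = I + sinθ·[k]× + (1−cosθ)·[k]×²:
    [+0.90015 +0.32414 +0.29098]
    [-0.14137 +0.84925 -0.50870]
    [-0.41201 +0.41677 +0.81028]
t = (-0.0222, -0.0734, 0.4097) m
M0: Pc = R·M0+t = (-0.07058, +0.00981, +0.47932); u = 574.9·(-0.07058)/0.47932 + 315.8 = 231.1402, v = 426.7·(+0.00981)/0.47932 + 256.6 = 265.3355
M1: Pc = R·M1+t = (+0.08064, -0.01394, +0.41010); u = 574.9·(+0.08064)/0.41010 + 315.8 = 428.8456, v = 426.7·(-0.01394)/0.41010 + 256.6 = 242.0980
M2: Pc = R·M2+t = (+0.02618, -0.15661, +0.34008); u = 574.9·(+0.02618)/0.34008 + 315.8 = 360.0639, v = 426.7·(-0.15661)/0.34008 + 256.6 = 60.0987
M3: Pc = R·M3+t = (-0.12504, -0.13286, +0.40930); u = 574.9·(-0.12504)/0.40930 + 315.8 = 140.1695, v = 426.7·(-0.13286)/0.40930 + 256.6 = 118.0897

c0=(231.14, 265.34) c1=(428.85, 242.10) c2=(360.06, 60.10) c3=(140.17, 118.09)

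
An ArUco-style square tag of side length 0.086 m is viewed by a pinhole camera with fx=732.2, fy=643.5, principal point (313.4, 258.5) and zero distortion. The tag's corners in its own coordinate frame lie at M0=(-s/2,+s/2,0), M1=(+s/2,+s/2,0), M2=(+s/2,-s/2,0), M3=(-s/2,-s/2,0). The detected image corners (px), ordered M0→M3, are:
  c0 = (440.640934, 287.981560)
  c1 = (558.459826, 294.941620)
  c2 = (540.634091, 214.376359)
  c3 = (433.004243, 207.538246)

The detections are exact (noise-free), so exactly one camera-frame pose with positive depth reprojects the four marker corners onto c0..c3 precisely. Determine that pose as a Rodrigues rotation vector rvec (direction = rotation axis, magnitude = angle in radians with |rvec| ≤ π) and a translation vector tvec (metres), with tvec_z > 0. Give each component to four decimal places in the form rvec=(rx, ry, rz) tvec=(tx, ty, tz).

Intrinsics K: fx=732.2, fy=643.5, cx=313.4, cy=258.5
Marker side s = 0.086 m; corners in marker frame (Z=0):
  M0 = (-0.0430, +0.0430, 0)
  M1 = (+0.0430, +0.0430, 0)
  M2 = (+0.0430, -0.0430, 0)
  M3 = (-0.0430, -0.0430, 0)
Detected image corners:
  c0 = (440.640934, 287.981560) px
  c1 = (558.459826, 294.941620) px
  c2 = (540.634091, 214.376359) px
  c3 = (433.004243, 207.538246) px
Planar DLT: solve 8×8 A·h = b for H (H[2,2]=1):
  H  [+1344.13470 -374.20614 +493.07215]
  H  [+98.56972 +669.99282 +249.38682]
  H  [+0.07317 -1.05930 +1.00000]
B = K⁻¹H; ‖b₁‖=1.810151, ‖b₂‖=1.810151; λ = 2/(‖b₁‖+‖b₂‖) = 0.552440, sign → tz>0 ⇒ λ=+0.552440
r₁ = λ·B[:,0] = (+0.99684,+0.06838,+0.04042); r₂ = λ·B[:,1] = (-0.03186,+0.81026,-0.58520)
r₃ = r₁×r₂ = (-0.07277,+0.58206,+0.80988); SVD([r₁ r₂ r₃]) → R = UVᵀ:
  R  [+0.99684 -0.03186 -0.07277]
  R  [+0.06838 +0.81026 +0.58206]
  R  [+0.04042 -0.58520 +0.80988]
t = (+0.13556, -0.00782, +0.55244) m
tr R = 2.616986; θ = arccos((tr R − 1)/2) = 0.629210 rad = 36.051°
axis k = ((R−Rᵀ)₃₂, (R−Rᵀ)₁₃, (R−Rᵀ)₂₁) / (2 sinθ) = (-0.991715, -0.096167, +0.085165)
rvec = θ·k = (-0.623997, -0.060509, +0.053587)

rvec=(-0.6240, -0.0605, 0.0536) tvec=(0.1356, -0.0078, 0.5524)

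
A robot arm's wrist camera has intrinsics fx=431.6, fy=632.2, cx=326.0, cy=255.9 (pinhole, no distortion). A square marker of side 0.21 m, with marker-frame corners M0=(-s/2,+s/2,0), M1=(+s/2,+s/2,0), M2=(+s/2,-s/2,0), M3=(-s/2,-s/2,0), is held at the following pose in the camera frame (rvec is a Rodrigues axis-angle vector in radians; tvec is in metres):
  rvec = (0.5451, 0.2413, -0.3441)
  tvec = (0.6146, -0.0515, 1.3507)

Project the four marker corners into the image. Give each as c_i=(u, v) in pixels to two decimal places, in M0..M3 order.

c0=(494.31, 282.05) c1=(563.10, 258.59) c2=(554.07, 175.09) c3=(480.72, 204.36)

Intrinsics K: fx=431.6, fy=632.2, cx=326.0, cy=255.9
Marker side s = 0.21 m; corners in marker frame (Z=0):
  M0 = (-0.1050, +0.1050, 0)
  M1 = (+0.1050, +0.1050, 0)
  M2 = (+0.1050, -0.1050, 0)
  M3 = (-0.1050, -0.1050, 0)
rvec = (0.5451, 0.2413, -0.3441), |rvec| = θ = 0.68831 rad = 39.437°
Rodrigues: sinθ=0.63523, 1−cosθ=0.22768; R = I + sinθ·[k]× + (1−cosθ)·[k]×²:
    [+0.91512 +0.38078 +0.13255]
    [-0.25436 +0.80030 -0.54297]
    [-0.31283 +0.46316 +0.82923]
t = (0.6146, -0.0515, 1.3507) m
M0: Pc = R·M0+t = (+0.55849, +0.05924, +1.43218); u = 431.6·(+0.55849)/1.43218 + 326.0 = 494.3072, v = 632.2·(+0.05924)/1.43218 + 255.9 = 282.0497
M1: Pc = R·M1+t = (+0.75067, +0.00582, +1.36648); u = 431.6·(+0.75067)/1.36648 + 326.0 = 563.0964, v = 632.2·(+0.00582)/1.36648 + 255.9 = 258.5948
M2: Pc = R·M2+t = (+0.67071, -0.16224, +1.26922); u = 431.6·(+0.67071)/1.26922 + 326.0 = 554.0744, v = 632.2·(-0.16224)/1.26922 + 255.9 = 175.0884
M3: Pc = R·M3+t = (+0.47853, -0.10882, +1.33492); u = 431.6·(+0.47853)/1.33492 + 326.0 = 480.7170, v = 632.2·(-0.10882)/1.33492 + 255.9 = 204.3619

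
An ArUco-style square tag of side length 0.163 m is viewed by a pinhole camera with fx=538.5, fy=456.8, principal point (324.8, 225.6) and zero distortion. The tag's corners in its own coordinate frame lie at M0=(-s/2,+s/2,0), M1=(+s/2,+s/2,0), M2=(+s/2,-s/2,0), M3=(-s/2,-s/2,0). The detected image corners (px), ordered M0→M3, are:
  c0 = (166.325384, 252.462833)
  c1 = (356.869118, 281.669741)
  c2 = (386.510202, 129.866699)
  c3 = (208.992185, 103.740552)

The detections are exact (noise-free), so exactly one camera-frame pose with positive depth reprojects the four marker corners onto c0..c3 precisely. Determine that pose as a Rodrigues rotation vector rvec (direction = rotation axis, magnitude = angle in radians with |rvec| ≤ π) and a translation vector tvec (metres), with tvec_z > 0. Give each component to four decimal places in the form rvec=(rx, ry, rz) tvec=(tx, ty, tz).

Intrinsics K: fx=538.5, fy=456.8, cx=324.8, cy=225.6
Marker side s = 0.163 m; corners in marker frame (Z=0):
  M0 = (-0.0815, +0.0815, 0)
  M1 = (+0.0815, +0.0815, 0)
  M2 = (+0.0815, -0.0815, 0)
  M3 = (-0.0815, -0.0815, 0)
Detected image corners:
  c0 = (166.325384, 252.462833) px
  c1 = (356.869118, 281.669741) px
  c2 = (386.510202, 129.866699) px
  c3 = (208.992185, 103.740552) px
Planar DLT: solve 8×8 A·h = b for H (H[2,2]=1):
  H  [+1115.21122 -345.82148 +279.99507]
  H  [+160.90273 +836.81036 +189.17298]
  H  [-0.04423 -0.44292 +1.00000]
B = K⁻¹H; ‖b₁‖=2.131191, ‖b₂‖=2.131191; λ = 2/(‖b₁‖+‖b₂‖) = 0.469221, sign → tz>0 ⇒ λ=+0.469221
r₁ = λ·B[:,0] = (+0.98426,+0.17553,-0.02075); r₂ = λ·B[:,1] = (-0.17598,+0.96221,-0.20783)
r₃ = r₁×r₂ = (-0.01651,+0.20821,+0.97795); SVD([r₁ r₂ r₃]) → R = UVᵀ:
  R  [+0.98426 -0.17598 -0.01651]
  R  [+0.17553 +0.96221 +0.20821]
  R  [-0.02075 -0.20783 +0.97795]
t = (-0.03904, -0.03742, +0.46922) m
tr R = 2.924406; θ = arccos((tr R − 1)/2) = 0.275817 rad = 15.803°
axis k = ((R−Rᵀ)₃₂, (R−Rᵀ)₁₃, (R−Rᵀ)₂₁) / (2 sinθ) = (-0.763840, +0.007792, +0.645359)
rvec = θ·k = (-0.210680, +0.002149, +0.178001)

rvec=(-0.2107, 0.0021, 0.1780) tvec=(-0.0390, -0.0374, 0.4692)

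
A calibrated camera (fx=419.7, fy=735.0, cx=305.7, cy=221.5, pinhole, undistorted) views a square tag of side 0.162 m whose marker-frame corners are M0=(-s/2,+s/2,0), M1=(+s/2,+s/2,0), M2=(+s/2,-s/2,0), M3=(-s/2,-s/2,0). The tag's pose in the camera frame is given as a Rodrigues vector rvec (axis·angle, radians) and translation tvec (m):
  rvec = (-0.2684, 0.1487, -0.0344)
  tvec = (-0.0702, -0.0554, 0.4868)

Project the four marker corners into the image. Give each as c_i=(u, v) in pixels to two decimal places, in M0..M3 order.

c0=(174.40, 263.14) c1=(315.88, 251.16) c2=(313.07, 17.67) c3=(183.47, 38.96)

Intrinsics K: fx=419.7, fy=735.0, cx=305.7, cy=221.5
Marker side s = 0.162 m; corners in marker frame (Z=0):
  M0 = (-0.0810, +0.0810, 0)
  M1 = (+0.0810, +0.0810, 0)
  M2 = (+0.0810, -0.0810, 0)
  M3 = (-0.0810, -0.0810, 0)
rvec = (-0.2684, 0.1487, -0.0344), |rvec| = θ = 0.30876 rad = 17.691°
Rodrigues: sinθ=0.30388, 1−cosθ=0.04729; R = I + sinθ·[k]× + (1−cosθ)·[k]×²:
    [+0.98844 +0.01406 +0.15093]
    [-0.05365 +0.96368 +0.26162]
    [-0.14177 -0.26669 +0.95330]
t = (-0.0702, -0.0554, 0.4868) m
M0: Pc = R·M0+t = (-0.14913, +0.02700, +0.47668); u = 419.7·(-0.14913)/0.47668 + 305.7 = 174.4007, v = 735.0·(+0.02700)/0.47668 + 221.5 = 263.1377
M1: Pc = R·M1+t = (+0.01100, +0.01831, +0.45371); u = 419.7·(+0.01100)/0.45371 + 305.7 = 315.8779, v = 735.0·(+0.01831)/0.45371 + 221.5 = 251.1648
M2: Pc = R·M2+t = (+0.00873, -0.13780, +0.49692); u = 419.7·(+0.00873)/0.49692 + 305.7 = 313.0694, v = 735.0·(-0.13780)/0.49692 + 221.5 = 17.6722
M3: Pc = R·M3+t = (-0.15140, -0.12911, +0.51989); u = 419.7·(-0.15140)/0.51989 + 305.7 = 183.4736, v = 735.0·(-0.12911)/0.51989 + 221.5 = 38.9648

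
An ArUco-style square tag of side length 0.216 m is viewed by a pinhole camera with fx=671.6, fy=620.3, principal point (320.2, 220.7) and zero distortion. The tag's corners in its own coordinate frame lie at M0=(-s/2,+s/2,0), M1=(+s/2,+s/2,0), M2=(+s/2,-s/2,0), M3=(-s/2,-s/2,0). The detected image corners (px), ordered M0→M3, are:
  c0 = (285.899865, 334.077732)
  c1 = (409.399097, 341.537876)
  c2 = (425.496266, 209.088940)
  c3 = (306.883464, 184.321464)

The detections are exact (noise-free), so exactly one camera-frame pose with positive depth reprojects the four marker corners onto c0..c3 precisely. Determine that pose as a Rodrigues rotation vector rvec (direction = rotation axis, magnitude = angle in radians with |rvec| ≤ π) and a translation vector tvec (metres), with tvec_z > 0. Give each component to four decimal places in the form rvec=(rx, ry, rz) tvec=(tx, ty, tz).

rvec=(-0.0536, -0.5888, 0.1497) tvec=(0.0573, 0.0708, 0.9482)

Intrinsics K: fx=671.6, fy=620.3, cx=320.2, cy=220.7
Marker side s = 0.216 m; corners in marker frame (Z=0):
  M0 = (-0.1080, +0.1080, 0)
  M1 = (+0.1080, +0.1080, 0)
  M2 = (+0.1080, -0.1080, 0)
  M3 = (-0.1080, -0.1080, 0)
Detected image corners:
  c0 = (285.899865, 334.077732) px
  c1 = (409.399097, 341.537876) px
  c2 = (425.496266, 209.088940) px
  c3 = (306.883464, 184.321464) px
Planar DLT: solve 8×8 A·h = b for H (H[2,2]=1):
  H  [+767.00711 -120.17258 +360.80339]
  H  [+229.78683 +624.50612 +267.01224]
  H  [+0.57907 -0.09819 +1.00000]
B = K⁻¹H; ‖b₁‖=1.054641, ‖b₂‖=1.054641; λ = 2/(‖b₁‖+‖b₂‖) = 0.948190, sign → tz>0 ⇒ λ=+0.948190
r₁ = λ·B[:,0] = (+0.82111,+0.15589,+0.54907); r₂ = λ·B[:,1] = (-0.12528,+0.98774,-0.09310)
r₃ = r₁×r₂ = (-0.55686,+0.00766,+0.83057); SVD([r₁ r₂ r₃]) → R = UVᵀ:
  R  [+0.82111 -0.12528 -0.55686]
  R  [+0.15589 +0.98774 +0.00766]
  R  [+0.54907 -0.09310 +0.83057]
t = (+0.05733, +0.07079, +0.94819) m
tr R = 2.639426; θ = arccos((tr R − 1)/2) = 0.609887 rad = 34.944°
axis k = ((R−Rᵀ)₃₂, (R−Rᵀ)₁₃, (R−Rᵀ)₂₁) / (2 sinθ) = (-0.087957, -0.965412, +0.245447)
rvec = θ·k = (-0.053644, -0.588792, +0.149695)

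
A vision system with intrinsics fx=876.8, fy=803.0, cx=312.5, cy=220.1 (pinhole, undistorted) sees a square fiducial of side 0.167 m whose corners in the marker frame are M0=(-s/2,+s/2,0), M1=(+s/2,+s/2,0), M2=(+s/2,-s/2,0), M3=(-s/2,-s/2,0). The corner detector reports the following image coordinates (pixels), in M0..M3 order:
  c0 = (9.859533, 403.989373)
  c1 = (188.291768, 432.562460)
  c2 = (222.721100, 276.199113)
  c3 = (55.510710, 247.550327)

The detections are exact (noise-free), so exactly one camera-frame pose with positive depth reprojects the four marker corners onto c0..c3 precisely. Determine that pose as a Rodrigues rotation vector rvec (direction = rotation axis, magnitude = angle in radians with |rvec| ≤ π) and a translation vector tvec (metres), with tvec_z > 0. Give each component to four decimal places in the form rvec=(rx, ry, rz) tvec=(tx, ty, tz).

rvec=(-0.3130, -0.0896, 0.1789) tvec=(-0.1848, 0.1234, 0.8425)

Intrinsics K: fx=876.8, fy=803.0, cx=312.5, cy=220.1
Marker side s = 0.167 m; corners in marker frame (Z=0):
  M0 = (-0.0835, +0.0835, 0)
  M1 = (+0.0835, +0.0835, 0)
  M2 = (+0.0835, -0.0835, 0)
  M3 = (-0.0835, -0.0835, 0)
Detected image corners:
  c0 = (9.859533, 403.989373) px
  c1 = (188.291768, 432.562460) px
  c2 = (222.721100, 276.199113) px
  c3 = (55.510710, 247.550327) px
Planar DLT: solve 8×8 A·h = b for H (H[2,2]=1):
  H  [+1042.27128 -283.91024 +120.23066]
  H  [+195.48103 +809.89955 +337.72868]
  H  [+0.07102 -0.37237 +1.00000]
B = K⁻¹H; ‖b₁‖=1.186900, ‖b₂‖=1.186900; λ = 2/(‖b₁‖+‖b₂‖) = 0.842531, sign → tz>0 ⇒ λ=+0.842531
r₁ = λ·B[:,0] = (+0.98021,+0.18870,+0.05983); r₂ = λ·B[:,1] = (-0.16100,+0.93576,-0.31373)
r₃ = r₁×r₂ = (-0.11519,+0.29789,+0.94762); SVD([r₁ r₂ r₃]) → R = UVᵀ:
  R  [+0.98021 -0.16100 -0.11519]
  R  [+0.18870 +0.93576 +0.29789]
  R  [+0.05983 -0.31373 +0.94762]
t = (-0.18475, +0.12342, +0.84253) m
tr R = 2.863597; θ = arccos((tr R − 1)/2) = 0.371460 rad = 21.283°
axis k = ((R−Rᵀ)₃₂, (R−Rᵀ)₁₃, (R−Rᵀ)₂₁) / (2 sinθ) = (-0.842510, -0.241099, +0.481714)
rvec = θ·k = (-0.312958, -0.089559, +0.178937)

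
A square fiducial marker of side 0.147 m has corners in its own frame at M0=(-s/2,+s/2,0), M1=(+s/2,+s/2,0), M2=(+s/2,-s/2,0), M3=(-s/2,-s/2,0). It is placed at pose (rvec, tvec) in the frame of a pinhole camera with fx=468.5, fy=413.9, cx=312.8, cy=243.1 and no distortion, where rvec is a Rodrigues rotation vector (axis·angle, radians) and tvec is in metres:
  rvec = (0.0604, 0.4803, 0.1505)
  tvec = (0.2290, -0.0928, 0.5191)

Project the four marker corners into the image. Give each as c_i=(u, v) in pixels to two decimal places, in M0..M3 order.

Intrinsics K: fx=468.5, fy=413.9, cx=312.8, cy=243.1
Marker side s = 0.147 m; corners in marker frame (Z=0):
  M0 = (-0.0735, +0.0735, 0)
  M1 = (+0.0735, +0.0735, 0)
  M2 = (+0.0735, -0.0735, 0)
  M3 = (-0.0735, -0.0735, 0)
rvec = (0.0604, 0.4803, 0.1505), |rvec| = θ = 0.50694 rad = 29.045°
Rodrigues: sinθ=0.48550, 1−cosθ=0.12576; R = I + sinθ·[k]× + (1−cosθ)·[k]×²:
    [+0.87602 -0.12994 +0.46444]
    [+0.15833 +0.98713 -0.02247]
    [-0.45554 +0.09322 +0.88532]
t = (0.2290, -0.0928, 0.5191) m
M0: Pc = R·M0+t = (+0.15506, -0.03188, +0.55943); u = 468.5·(+0.15506)/0.55943 + 312.8 = 442.6572, v = 413.9·(-0.03188)/0.55943 + 243.1 = 219.5109
M1: Pc = R·M1+t = (+0.28384, -0.00861, +0.49247); u = 468.5·(+0.28384)/0.49247 + 312.8 = 582.8221, v = 413.9·(-0.00861)/0.49247 + 243.1 = 235.8650
M2: Pc = R·M2+t = (+0.30294, -0.15372, +0.47877); u = 468.5·(+0.30294)/0.47877 + 312.8 = 609.2423, v = 413.9·(-0.15372)/0.47877 + 243.1 = 110.2098
M3: Pc = R·M3+t = (+0.17416, -0.17699, +0.54573); u = 468.5·(+0.17416)/0.54573 + 312.8 = 462.3159, v = 413.9·(-0.17699)/0.54573 + 243.1 = 108.8638

c0=(442.66, 219.51) c1=(582.82, 235.86) c2=(609.24, 110.21) c3=(462.32, 108.86)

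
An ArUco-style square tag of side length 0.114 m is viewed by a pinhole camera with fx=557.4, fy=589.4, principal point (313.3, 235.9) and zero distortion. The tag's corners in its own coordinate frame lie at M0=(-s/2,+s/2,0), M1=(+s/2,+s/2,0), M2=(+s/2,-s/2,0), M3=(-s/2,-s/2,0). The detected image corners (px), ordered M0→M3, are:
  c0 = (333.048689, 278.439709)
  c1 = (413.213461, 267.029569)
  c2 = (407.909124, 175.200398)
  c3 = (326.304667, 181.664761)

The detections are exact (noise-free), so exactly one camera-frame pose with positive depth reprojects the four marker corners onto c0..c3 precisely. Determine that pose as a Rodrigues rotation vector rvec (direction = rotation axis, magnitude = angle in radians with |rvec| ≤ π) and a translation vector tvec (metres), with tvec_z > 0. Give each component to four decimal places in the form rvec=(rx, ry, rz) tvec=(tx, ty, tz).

Intrinsics K: fx=557.4, fy=589.4, cx=313.3, cy=235.9
Marker side s = 0.114 m; corners in marker frame (Z=0):
  M0 = (-0.0570, +0.0570, 0)
  M1 = (+0.0570, +0.0570, 0)
  M2 = (+0.0570, -0.0570, 0)
  M3 = (-0.0570, -0.0570, 0)
Detected image corners:
  c0 = (333.048689, 278.439709) px
  c1 = (413.213461, 267.029569) px
  c2 = (407.909124, 175.200398) px
  c3 = (326.304667, 181.664761) px
Planar DLT: solve 8×8 A·h = b for H (H[2,2]=1):
  H  [+883.99008 +97.46404 +371.22672]
  H  [+27.82120 +853.92711 +225.78875]
  H  [+0.47152 +0.12102 +1.00000]
B = K⁻¹H; ‖b₁‖=1.409646, ‖b₂‖=1.409646; λ = 2/(‖b₁‖+‖b₂‖) = 0.709398, sign → tz>0 ⇒ λ=+0.709398
r₁ = λ·B[:,0] = (+0.93703,-0.10039,+0.33450); r₂ = λ·B[:,1] = (+0.07579,+0.99342,+0.08585)
r₃ = r₁×r₂ = (-0.34092,-0.05509,+0.93848); SVD([r₁ r₂ r₃]) → R = UVᵀ:
  R  [+0.93703 +0.07579 -0.34092]
  R  [-0.10039 +0.99342 -0.05509]
  R  [+0.33450 +0.08585 +0.93848]
t = (+0.07372, -0.01217, +0.70940) m
tr R = 2.868934; θ = arccos((tr R − 1)/2) = 0.364037 rad = 20.858°
axis k = ((R−Rᵀ)₃₂, (R−Rᵀ)₁₃, (R−Rᵀ)₂₁) / (2 sinθ) = (+0.197921, -0.948480, -0.247411)
rvec = θ·k = (+0.072051, -0.345282, -0.090067)

rvec=(0.0721, -0.3453, -0.0901) tvec=(0.0737, -0.0122, 0.7094)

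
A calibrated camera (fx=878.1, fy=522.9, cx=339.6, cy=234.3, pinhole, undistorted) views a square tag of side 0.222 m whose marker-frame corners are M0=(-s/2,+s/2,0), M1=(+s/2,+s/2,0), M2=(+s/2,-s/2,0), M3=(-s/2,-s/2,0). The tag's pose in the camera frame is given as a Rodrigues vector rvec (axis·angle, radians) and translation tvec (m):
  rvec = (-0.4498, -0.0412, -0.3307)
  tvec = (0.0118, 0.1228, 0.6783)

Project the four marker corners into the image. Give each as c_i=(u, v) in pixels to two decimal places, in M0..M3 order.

c0=(258.25, 446.03) c1=(547.68, 382.98) c2=(436.04, 230.64) c3=(180.61, 280.14)

Intrinsics K: fx=878.1, fy=522.9, cx=339.6, cy=234.3
Marker side s = 0.222 m; corners in marker frame (Z=0):
  M0 = (-0.1110, +0.1110, 0)
  M1 = (+0.1110, +0.1110, 0)
  M2 = (+0.1110, -0.1110, 0)
  M3 = (-0.1110, -0.1110, 0)
rvec = (-0.4498, -0.0412, -0.3307), |rvec| = θ = 0.55980 rad = 32.074°
Rodrigues: sinθ=0.53102, 1−cosθ=0.15264; R = I + sinθ·[k]× + (1−cosθ)·[k]×²:
    [+0.94591 +0.32272 +0.03337]
    [-0.30467 +0.84819 +0.43331]
    [+0.11153 -0.42004 +0.90063]
t = (0.0118, 0.1228, 0.6783) m
M0: Pc = R·M0+t = (-0.05737, +0.25077, +0.61930); u = 878.1·(-0.05737)/0.61930 + 339.6 = 258.2504, v = 522.9·(+0.25077)/0.61930 + 234.3 = 446.0342
M1: Pc = R·M1+t = (+0.15262, +0.18313, +0.64406); u = 878.1·(+0.15262)/0.64406 + 339.6 = 547.6774, v = 522.9·(+0.18313)/0.64406 + 234.3 = 382.9809
M2: Pc = R·M2+t = (+0.08097, -0.00517, +0.73730); u = 878.1·(+0.08097)/0.73730 + 339.6 = 436.0359, v = 522.9·(-0.00517)/0.73730 + 234.3 = 230.6355
M3: Pc = R·M3+t = (-0.12902, +0.06247, +0.71254); u = 878.1·(-0.12902)/0.71254 + 339.6 = 180.6057, v = 522.9·(+0.06247)/0.71254 + 234.3 = 280.1433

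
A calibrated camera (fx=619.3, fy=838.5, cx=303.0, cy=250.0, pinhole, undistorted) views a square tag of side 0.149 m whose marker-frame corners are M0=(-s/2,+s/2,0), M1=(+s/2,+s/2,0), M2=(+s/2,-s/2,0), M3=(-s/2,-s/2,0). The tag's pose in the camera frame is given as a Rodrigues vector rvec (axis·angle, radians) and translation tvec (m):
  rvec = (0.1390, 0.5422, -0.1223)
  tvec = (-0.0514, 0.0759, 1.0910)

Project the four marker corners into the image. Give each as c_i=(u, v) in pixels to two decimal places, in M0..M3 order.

Intrinsics K: fx=619.3, fy=838.5, cx=303.0, cy=250.0
Marker side s = 0.149 m; corners in marker frame (Z=0):
  M0 = (-0.0745, +0.0745, 0)
  M1 = (+0.0745, +0.0745, 0)
  M2 = (+0.0745, -0.0745, 0)
  M3 = (-0.0745, -0.0745, 0)
rvec = (0.1390, 0.5422, -0.1223), |rvec| = θ = 0.57294 rad = 32.827°
Rodrigues: sinθ=0.54210, 1−cosθ=0.15969; R = I + sinθ·[k]× + (1−cosθ)·[k]×²:
    [+0.84971 +0.15238 +0.50475]
    [-0.07905 +0.98332 -0.16378]
    [-0.52129 +0.09926 +0.84759]
t = (-0.0514, 0.0759, 1.0910) m
M0: Pc = R·M0+t = (-0.10335, +0.15505, +1.13723); u = 619.3·(-0.10335)/1.13723 + 303.0 = 246.7183, v = 838.5·(+0.15505)/1.13723 + 250.0 = 364.3190
M1: Pc = R·M1+t = (+0.02326, +0.14327, +1.05956); u = 619.3·(+0.02326)/1.05956 + 303.0 = 316.5928, v = 838.5·(+0.14327)/1.05956 + 250.0 = 363.3777
M2: Pc = R·M2+t = (+0.00055, -0.00325, +1.04477); u = 619.3·(+0.00055)/1.04477 + 303.0 = 303.3266, v = 838.5·(-0.00325)/1.04477 + 250.0 = 247.3939
M3: Pc = R·M3+t = (-0.12606, +0.00853, +1.12244); u = 619.3·(-0.12606)/1.12244 + 303.0 = 233.4495, v = 838.5·(+0.00853)/1.12244 + 250.0 = 256.3736

c0=(246.72, 364.32) c1=(316.59, 363.38) c2=(303.33, 247.39) c3=(233.45, 256.37)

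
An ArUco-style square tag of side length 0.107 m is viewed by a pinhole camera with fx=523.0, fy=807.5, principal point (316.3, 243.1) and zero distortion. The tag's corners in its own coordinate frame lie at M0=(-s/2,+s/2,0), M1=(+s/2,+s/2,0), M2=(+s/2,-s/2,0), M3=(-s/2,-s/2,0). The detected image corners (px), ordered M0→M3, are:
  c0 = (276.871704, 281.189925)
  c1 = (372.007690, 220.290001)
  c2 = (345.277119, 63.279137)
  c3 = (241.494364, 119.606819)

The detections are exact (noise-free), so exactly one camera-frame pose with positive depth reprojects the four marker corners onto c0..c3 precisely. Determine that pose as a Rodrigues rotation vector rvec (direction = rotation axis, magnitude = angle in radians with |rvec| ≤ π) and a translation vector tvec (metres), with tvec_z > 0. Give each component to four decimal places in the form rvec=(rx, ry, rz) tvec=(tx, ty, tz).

rvec=(0.2923, -0.3214, -0.3376) tvec=(-0.0053, -0.0439, 0.5059)

Intrinsics K: fx=523.0, fy=807.5, cx=316.3, cy=243.1
Marker side s = 0.107 m; corners in marker frame (Z=0):
  M0 = (-0.0535, +0.0535, 0)
  M1 = (+0.0535, +0.0535, 0)
  M2 = (+0.0535, -0.0535, 0)
  M3 = (-0.0535, -0.0535, 0)
Detected image corners:
  c0 = (276.871704, 281.189925) px
  c1 = (372.007690, 220.290001) px
  c2 = (345.277119, 63.279137) px
  c3 = (241.494364, 119.606819) px
Planar DLT: solve 8×8 A·h = b for H (H[2,2]=1):
  H  [+1085.27694 +491.04561 +310.80929]
  H  [-461.49485 +1600.00966 +173.07911]
  H  [+0.50876 +0.65365 +1.00000]
B = K⁻¹H; ‖b₁‖=1.976798, ‖b₂‖=1.976798; λ = 2/(‖b₁‖+‖b₂‖) = 0.505869, sign → tz>0 ⇒ λ=+0.505869
r₁ = λ·B[:,0] = (+0.89408,-0.36659,+0.25737); r₂ = λ·B[:,1] = (+0.27498,+0.90280,+0.33066)
r₃ = r₁×r₂ = (-0.35357,-0.22487,+0.90798); SVD([r₁ r₂ r₃]) → R = UVᵀ:
  R  [+0.89408 +0.27498 -0.35357]
  R  [-0.36659 +0.90280 -0.22487]
  R  [+0.25737 +0.33066 +0.90798]
t = (-0.00531, -0.04387, +0.50587) m
tr R = 2.704855; θ = arccos((tr R − 1)/2) = 0.550185 rad = 31.523°
axis k = ((R−Rᵀ)₃₂, (R−Rᵀ)₁₃, (R−Rᵀ)₂₁) / (2 sinθ) = (+0.531255, -0.584241, -0.613540)
rvec = θ·k = (+0.292289, -0.321441, -0.337561)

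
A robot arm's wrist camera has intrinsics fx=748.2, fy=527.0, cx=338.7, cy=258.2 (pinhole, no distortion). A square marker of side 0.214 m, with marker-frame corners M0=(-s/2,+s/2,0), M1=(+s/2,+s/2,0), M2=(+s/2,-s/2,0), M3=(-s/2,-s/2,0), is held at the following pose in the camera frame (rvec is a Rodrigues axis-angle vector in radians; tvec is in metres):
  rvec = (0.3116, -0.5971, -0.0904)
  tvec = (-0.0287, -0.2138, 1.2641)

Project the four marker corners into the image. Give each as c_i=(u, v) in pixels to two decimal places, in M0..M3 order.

Intrinsics K: fx=748.2, fy=527.0, cx=338.7, cy=258.2
Marker side s = 0.214 m; corners in marker frame (Z=0):
  M0 = (-0.1070, +0.1070, 0)
  M1 = (+0.1070, +0.1070, 0)
  M2 = (+0.1070, -0.1070, 0)
  M3 = (-0.1070, -0.1070, 0)
rvec = (0.3116, -0.5971, -0.0904), |rvec| = θ = 0.67956 rad = 38.936°
Rodrigues: sinθ=0.62845, 1−cosθ=0.22215; R = I + sinθ·[k]× + (1−cosθ)·[k]×²:
    [+0.82456 -0.00590 -0.56574]
    [-0.17310 +0.94936 -0.26220]
    [+0.53864 +0.31413 +0.78178]
t = (-0.0287, -0.2138, 1.2641) m
M0: Pc = R·M0+t = (-0.11756, -0.09370, +1.24008); u = 748.2·(-0.11756)/1.24008 + 338.7 = 267.7706, v = 527.0·(-0.09370)/1.24008 + 258.2 = 218.3816
M1: Pc = R·M1+t = (+0.05890, -0.13074, +1.35535); u = 748.2·(+0.05890)/1.35535 + 338.7 = 371.2129, v = 527.0·(-0.13074)/1.35535 + 258.2 = 207.3641
M2: Pc = R·M2+t = (+0.06016, -0.33390, +1.28812); u = 748.2·(+0.06016)/1.28812 + 338.7 = 373.6433, v = 527.0·(-0.33390)/1.28812 + 258.2 = 121.5924
M3: Pc = R·M3+t = (-0.11630, -0.29686, +1.17285); u = 748.2·(-0.11630)/1.17285 + 338.7 = 264.5108, v = 527.0·(-0.29686)/1.17285 + 258.2 = 124.8116

c0=(267.77, 218.38) c1=(371.21, 207.36) c2=(373.64, 121.59) c3=(264.51, 124.81)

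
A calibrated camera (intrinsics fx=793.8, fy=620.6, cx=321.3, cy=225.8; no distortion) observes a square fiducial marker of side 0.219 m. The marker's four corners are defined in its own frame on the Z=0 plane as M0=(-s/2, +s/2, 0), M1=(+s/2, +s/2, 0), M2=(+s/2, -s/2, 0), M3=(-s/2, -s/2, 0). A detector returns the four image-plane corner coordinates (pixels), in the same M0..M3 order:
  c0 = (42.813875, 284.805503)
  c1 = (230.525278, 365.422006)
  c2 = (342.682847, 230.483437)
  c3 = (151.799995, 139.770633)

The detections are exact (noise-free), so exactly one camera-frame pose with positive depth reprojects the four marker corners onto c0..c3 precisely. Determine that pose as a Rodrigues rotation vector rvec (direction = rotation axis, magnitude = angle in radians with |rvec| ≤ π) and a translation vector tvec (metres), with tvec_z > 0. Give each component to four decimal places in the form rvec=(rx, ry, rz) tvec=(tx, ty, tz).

rvec=(0.2025, -0.1189, 0.5559) tvec=(-0.1293, 0.0410, 0.7995)

Intrinsics K: fx=793.8, fy=620.6, cx=321.3, cy=225.8
Marker side s = 0.219 m; corners in marker frame (Z=0):
  M0 = (-0.1095, +0.1095, 0)
  M1 = (+0.1095, +0.1095, 0)
  M2 = (+0.1095, -0.1095, 0)
  M3 = (-0.1095, -0.1095, 0)
Detected image corners:
  c0 = (42.813875, 284.805503) px
  c1 = (230.525278, 365.422006) px
  c2 = (342.682847, 230.483437) px
  c3 = (151.799995, 139.770633) px
Planar DLT: solve 8×8 A·h = b for H (H[2,2]=1):
  H  [+904.16355 -467.03881 +192.91341]
  H  [+443.75900 +689.21494 +257.61457]
  H  [+0.20812 +0.19807 +1.00000]
B = K⁻¹H; ‖b₁‖=1.250855, ‖b₂‖=1.250855; λ = 2/(‖b₁‖+‖b₂‖) = 0.799453, sign → tz>0 ⇒ λ=+0.799453
r₁ = λ·B[:,0] = (+0.84326,+0.51111,+0.16638); r₂ = λ·B[:,1] = (-0.53446,+0.83023,+0.15835)
r₃ = r₁×r₂ = (-0.05720,-0.22245,+0.97326); SVD([r₁ r₂ r₃]) → R = UVᵀ:
  R  [+0.84326 -0.53446 -0.05720]
  R  [+0.51111 +0.83023 -0.22245]
  R  [+0.16638 +0.15835 +0.97326]
t = (-0.12930, +0.04098, +0.79945) m
tr R = 2.646750; θ = arccos((tr R − 1)/2) = 0.603463 rad = 34.576°
axis k = ((R−Rᵀ)₃₂, (R−Rᵀ)₁₃, (R−Rᵀ)₂₁) / (2 sinθ) = (+0.335508, -0.196994, +0.921210)
rvec = θ·k = (+0.202467, -0.118879, +0.555916)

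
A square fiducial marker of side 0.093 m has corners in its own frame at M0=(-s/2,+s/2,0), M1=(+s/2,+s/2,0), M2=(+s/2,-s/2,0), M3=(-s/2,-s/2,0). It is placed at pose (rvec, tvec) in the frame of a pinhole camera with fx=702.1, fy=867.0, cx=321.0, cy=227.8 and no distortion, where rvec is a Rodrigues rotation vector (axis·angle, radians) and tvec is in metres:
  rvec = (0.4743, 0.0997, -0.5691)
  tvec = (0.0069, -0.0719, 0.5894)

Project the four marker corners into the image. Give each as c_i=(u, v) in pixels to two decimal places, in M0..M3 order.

Intrinsics K: fx=702.1, fy=867.0, cx=321.0, cy=227.8
Marker side s = 0.093 m; corners in marker frame (Z=0):
  M0 = (-0.0465, +0.0465, 0)
  M1 = (+0.0465, +0.0465, 0)
  M2 = (+0.0465, -0.0465, 0)
  M3 = (-0.0465, -0.0465, 0)
rvec = (0.4743, 0.0997, -0.5691), |rvec| = θ = 0.74751 rad = 42.829°
Rodrigues: sinθ=0.67982, 1−cosθ=0.26662; R = I + sinθ·[k]× + (1−cosθ)·[k]×²:
    [+0.84072 +0.54012 -0.03812]
    [-0.49500 +0.73812 -0.45842]
    [-0.21946 +0.40427 +0.88792]
t = (0.0069, -0.0719, 0.5894) m
M0: Pc = R·M0+t = (-0.00708, -0.01456, +0.61840); u = 702.1·(-0.00708)/0.61840 + 321.0 = 312.9643, v = 867.0·(-0.01456)/0.61840 + 227.8 = 207.3872
M1: Pc = R·M1+t = (+0.07111, -0.06059, +0.59799); u = 702.1·(+0.07111)/0.59799 + 321.0 = 404.4889, v = 867.0·(-0.06059)/0.59799 + 227.8 = 139.9470
M2: Pc = R·M2+t = (+0.02088, -0.12924, +0.56040); u = 702.1·(+0.02088)/0.56040 + 321.0 = 347.1570, v = 867.0·(-0.12924)/0.56040 + 227.8 = 27.8499
M3: Pc = R·M3+t = (-0.05731, -0.08321, +0.58081); u = 702.1·(-0.05731)/0.58081 + 321.0 = 251.7224, v = 867.0·(-0.08321)/0.58081 + 227.8 = 103.5950

c0=(312.96, 207.39) c1=(404.49, 139.95) c2=(347.16, 27.85) c3=(251.72, 103.59)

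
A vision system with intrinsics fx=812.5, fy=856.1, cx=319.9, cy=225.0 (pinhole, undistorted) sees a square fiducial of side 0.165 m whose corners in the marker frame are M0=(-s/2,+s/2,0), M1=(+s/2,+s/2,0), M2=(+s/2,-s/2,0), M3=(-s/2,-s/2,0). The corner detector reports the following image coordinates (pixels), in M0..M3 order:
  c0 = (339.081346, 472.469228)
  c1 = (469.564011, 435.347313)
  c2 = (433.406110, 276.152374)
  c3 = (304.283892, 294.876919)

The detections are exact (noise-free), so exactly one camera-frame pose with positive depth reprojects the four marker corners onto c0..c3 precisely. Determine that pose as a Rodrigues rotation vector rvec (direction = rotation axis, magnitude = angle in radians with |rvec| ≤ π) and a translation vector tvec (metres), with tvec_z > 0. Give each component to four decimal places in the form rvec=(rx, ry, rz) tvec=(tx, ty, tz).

Intrinsics K: fx=812.5, fy=856.1, cx=319.9, cy=225.0
Marker side s = 0.165 m; corners in marker frame (Z=0):
  M0 = (-0.0825, +0.0825, 0)
  M1 = (+0.0825, +0.0825, 0)
  M2 = (+0.0825, -0.0825, 0)
  M3 = (-0.0825, -0.0825, 0)
Detected image corners:
  c0 = (339.081346, 472.469228) px
  c1 = (469.564011, 435.347313) px
  c2 = (433.406110, 276.152374) px
  c3 = (304.283892, 294.876919) px
Planar DLT: solve 8×8 A·h = b for H (H[2,2]=1):
  H  [+1027.57882 +124.80824 +389.57918]
  H  [+62.30358 +931.22679 +367.36877]
  H  [+0.62335 -0.23389 +1.00000]
B = K⁻¹H; ‖b₁‖=1.198248, ‖b₂‖=1.198248; λ = 2/(‖b₁‖+‖b₂‖) = 0.834552, sign → tz>0 ⇒ λ=+0.834552
r₁ = λ·B[:,0] = (+0.85065,-0.07599,+0.52022); r₂ = λ·B[:,1] = (+0.20505,+0.95909,-0.19520)
r₃ = r₁×r₂ = (-0.48410,+0.27271,+0.83143); SVD([r₁ r₂ r₃]) → R = UVᵀ:
  R  [+0.85065 +0.20505 -0.48410]
  R  [-0.07599 +0.95909 +0.27271]
  R  [+0.52022 -0.19520 +0.83143]
t = (+0.07157, +0.13879, +0.83455) m
tr R = 2.641163; θ = arccos((tr R − 1)/2) = 0.608368 rad = 34.857°
axis k = ((R−Rᵀ)₃₂, (R−Rᵀ)₁₃, (R−Rᵀ)₂₁) / (2 sinθ) = (-0.409351, -0.878625, -0.245864)
rvec = θ·k = (-0.249036, -0.534528, -0.149576)

rvec=(-0.2490, -0.5345, -0.1496) tvec=(0.0716, 0.1388, 0.8346)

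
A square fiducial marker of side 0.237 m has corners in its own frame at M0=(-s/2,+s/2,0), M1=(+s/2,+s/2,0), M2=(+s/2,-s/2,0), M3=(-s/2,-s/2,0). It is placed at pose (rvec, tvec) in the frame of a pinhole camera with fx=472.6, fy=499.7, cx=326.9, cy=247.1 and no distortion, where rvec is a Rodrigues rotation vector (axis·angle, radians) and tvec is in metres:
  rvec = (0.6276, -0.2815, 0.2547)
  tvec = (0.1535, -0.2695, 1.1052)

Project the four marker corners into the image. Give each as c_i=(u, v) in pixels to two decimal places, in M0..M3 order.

c0=(329.25, 161.04) c1=(415.39, 181.17) c2=(458.68, 87.85) c3=(364.98, 57.79)

Intrinsics K: fx=472.6, fy=499.7, cx=326.9, cy=247.1
Marker side s = 0.237 m; corners in marker frame (Z=0):
  M0 = (-0.1185, +0.1185, 0)
  M1 = (+0.1185, +0.1185, 0)
  M2 = (+0.1185, -0.1185, 0)
  M3 = (-0.1185, -0.1185, 0)
rvec = (0.6276, -0.2815, 0.2547), |rvec| = θ = 0.73348 rad = 42.025°
Rodrigues: sinθ=0.66946, 1−cosθ=0.25715; R = I + sinθ·[k]× + (1−cosθ)·[k]×²:
    [+0.93112 -0.31691 -0.18052]
    [+0.14802 +0.78072 -0.60709]
    [+0.33333 +0.53855 +0.77386]
t = (0.1535, -0.2695, 1.1052) m
M0: Pc = R·M0+t = (+0.00561, -0.19453, +1.12952); u = 472.6·(+0.00561)/1.12952 + 326.9 = 329.2467, v = 499.7·(-0.19453)/1.12952 + 247.1 = 161.0419
M1: Pc = R·M1+t = (+0.22628, -0.15944, +1.20852); u = 472.6·(+0.22628)/1.20852 + 326.9 = 415.3896, v = 499.7·(-0.15944)/1.20852 + 247.1 = 181.1731
M2: Pc = R·M2+t = (+0.30139, -0.34447, +1.08088); u = 472.6·(+0.30139)/1.08088 + 326.9 = 458.6791, v = 499.7·(-0.34447)/1.08088 + 247.1 = 87.8466
M3: Pc = R·M3+t = (+0.08072, -0.37956, +1.00188); u = 472.6·(+0.08072)/1.00188 + 326.9 = 364.9752, v = 499.7·(-0.37956)/1.00188 + 247.1 = 57.7918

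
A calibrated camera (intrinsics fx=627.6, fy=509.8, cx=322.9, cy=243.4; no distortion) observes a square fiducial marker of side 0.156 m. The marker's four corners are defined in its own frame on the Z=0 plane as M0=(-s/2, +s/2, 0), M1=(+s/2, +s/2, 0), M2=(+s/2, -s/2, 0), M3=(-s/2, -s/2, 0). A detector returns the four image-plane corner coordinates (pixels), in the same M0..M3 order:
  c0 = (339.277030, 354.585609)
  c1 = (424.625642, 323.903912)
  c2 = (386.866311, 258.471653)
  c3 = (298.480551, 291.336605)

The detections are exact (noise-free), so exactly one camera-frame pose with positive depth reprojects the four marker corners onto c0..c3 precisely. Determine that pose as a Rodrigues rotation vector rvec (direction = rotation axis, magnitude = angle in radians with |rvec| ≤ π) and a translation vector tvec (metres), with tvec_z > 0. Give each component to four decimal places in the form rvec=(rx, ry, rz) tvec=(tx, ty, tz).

rvec=(0.2896, 0.0279, -0.4448) tvec=(0.0645, 0.1295, 1.0245)

Intrinsics K: fx=627.6, fy=509.8, cx=322.9, cy=243.4
Marker side s = 0.156 m; corners in marker frame (Z=0):
  M0 = (-0.0780, +0.0780, 0)
  M1 = (+0.0780, +0.0780, 0)
  M2 = (+0.0780, -0.0780, 0)
  M3 = (-0.0780, -0.0780, 0)
Detected image corners:
  c0 = (339.277030, 354.585609) px
  c1 = (424.625642, 323.903912) px
  c2 = (386.866311, 258.471653) px
  c3 = (298.480551, 291.336605) px
Planar DLT: solve 8×8 A·h = b for H (H[2,2]=1):
  H  [+524.99728 +347.35808 +362.42031]
  H  [-230.35042 +493.34115 +307.84415]
  H  [-0.08734 +0.26361 +1.00000]
B = K⁻¹H; ‖b₁‖=0.976116, ‖b₂‖=0.976116; λ = 2/(‖b₁‖+‖b₂‖) = 1.024468, sign → tz>0 ⇒ λ=+1.024468
r₁ = λ·B[:,0] = (+0.90302,-0.42018,-0.08947); r₂ = λ·B[:,1] = (+0.42807,+0.86245,+0.27006)
r₃ = r₁×r₂ = (-0.03631,-0.28217,+0.95868); SVD([r₁ r₂ r₃]) → R = UVᵀ:
  R  [+0.90302 +0.42807 -0.03631]
  R  [-0.42018 +0.86245 -0.28217]
  R  [-0.08947 +0.27006 +0.95868]
t = (+0.06451, +0.12950, +1.02447) m
tr R = 2.724148; θ = arccos((tr R − 1)/2) = 0.531448 rad = 30.450°
axis k = ((R−Rᵀ)₃₂, (R−Rᵀ)₁₃, (R−Rᵀ)₂₁) / (2 sinθ) = (+0.544845, +0.052455, -0.836894)
rvec = θ·k = (+0.289557, +0.027877, -0.444766)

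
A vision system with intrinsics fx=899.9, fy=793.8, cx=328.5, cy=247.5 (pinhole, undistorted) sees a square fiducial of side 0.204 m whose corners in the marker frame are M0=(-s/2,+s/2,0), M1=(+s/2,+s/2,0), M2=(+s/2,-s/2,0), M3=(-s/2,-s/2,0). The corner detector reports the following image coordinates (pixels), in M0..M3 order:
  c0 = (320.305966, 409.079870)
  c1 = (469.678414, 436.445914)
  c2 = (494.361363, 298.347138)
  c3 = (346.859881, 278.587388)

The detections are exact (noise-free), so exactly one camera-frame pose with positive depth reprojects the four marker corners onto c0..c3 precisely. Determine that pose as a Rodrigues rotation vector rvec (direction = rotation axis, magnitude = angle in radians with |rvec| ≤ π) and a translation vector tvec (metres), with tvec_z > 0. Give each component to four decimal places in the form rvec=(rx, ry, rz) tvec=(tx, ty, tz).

Intrinsics K: fx=899.9, fy=793.8, cx=328.5, cy=247.5
Marker side s = 0.204 m; corners in marker frame (Z=0):
  M0 = (-0.1020, +0.1020, 0)
  M1 = (+0.1020, +0.1020, 0)
  M2 = (+0.1020, -0.1020, 0)
  M3 = (-0.1020, -0.1020, 0)
Detected image corners:
  c0 = (320.305966, 409.079870) px
  c1 = (469.678414, 436.445914) px
  c2 = (494.361363, 298.347138) px
  c3 = (346.859881, 278.587388) px
Planar DLT: solve 8×8 A·h = b for H (H[2,2]=1):
  H  [+621.97935 -169.12411 +405.98015]
  H  [+23.21291 +619.95381 +354.57460]
  H  [-0.25896 -0.10648 +1.00000]
B = K⁻¹H; ‖b₁‖=0.834549, ‖b₂‖=0.834549; λ = 2/(‖b₁‖+‖b₂‖) = 1.198253, sign → tz>0 ⇒ λ=+1.198253
r₁ = λ·B[:,0] = (+0.94146,+0.13179,-0.31030); r₂ = λ·B[:,1] = (-0.17862,+0.97561,-0.12759)
r₃ = r₁×r₂ = (+0.28591,+0.17555,+0.94204); SVD([r₁ r₂ r₃]) → R = UVᵀ:
  R  [+0.94146 -0.17862 +0.28591]
  R  [+0.13179 +0.97561 +0.17555]
  R  [-0.31030 -0.12759 +0.94204]
t = (+0.10317, +0.16163, +1.19825) m
tr R = 2.859110; θ = arccos((tr R − 1)/2) = 0.377592 rad = 21.634°
axis k = ((R−Rᵀ)₃₂, (R−Rᵀ)₁₃, (R−Rᵀ)₂₁) / (2 sinθ) = (-0.411104, +0.808566, +0.420969)
rvec = θ·k = (-0.155230, +0.305308, +0.158954)

rvec=(-0.1552, 0.3053, 0.1590) tvec=(0.1032, 0.1616, 1.1983)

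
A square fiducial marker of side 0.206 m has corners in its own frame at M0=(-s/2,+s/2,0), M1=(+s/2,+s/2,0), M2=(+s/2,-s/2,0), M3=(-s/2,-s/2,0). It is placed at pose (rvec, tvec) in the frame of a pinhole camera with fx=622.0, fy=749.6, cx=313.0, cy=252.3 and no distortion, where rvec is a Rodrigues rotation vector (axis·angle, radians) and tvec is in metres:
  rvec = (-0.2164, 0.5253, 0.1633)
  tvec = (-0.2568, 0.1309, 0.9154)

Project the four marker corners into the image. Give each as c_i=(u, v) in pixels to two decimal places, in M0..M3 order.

c0=(73.60, 425.67) c1=(172.94, 465.33) c2=(208.74, 287.89) c3=(108.94, 268.59)

Intrinsics K: fx=622.0, fy=749.6, cx=313.0, cy=252.3
Marker side s = 0.206 m; corners in marker frame (Z=0):
  M0 = (-0.1030, +0.1030, 0)
  M1 = (+0.1030, +0.1030, 0)
  M2 = (+0.1030, -0.1030, 0)
  M3 = (-0.1030, -0.1030, 0)
rvec = (-0.2164, 0.5253, 0.1633), |rvec| = θ = 0.59113 rad = 33.869°
Rodrigues: sinθ=0.55730, 1−cosθ=0.16969; R = I + sinθ·[k]× + (1−cosθ)·[k]×²:
    [+0.85305 -0.20916 +0.47808]
    [+0.09875 +0.96431 +0.24567]
    [-0.51240 -0.16236 +0.84326]
t = (-0.2568, 0.1309, 0.9154) m
M0: Pc = R·M0+t = (-0.36621, +0.22005, +0.95145); u = 622.0·(-0.36621)/0.95145 + 313.0 = 73.5970, v = 749.6·(+0.22005)/0.95145 + 252.3 = 425.6676
M1: Pc = R·M1+t = (-0.19048, +0.24040, +0.84590); u = 622.0·(-0.19048)/0.84590 + 313.0 = 172.9388, v = 749.6·(+0.24040)/0.84590 + 252.3 = 465.3280
M2: Pc = R·M2+t = (-0.14739, +0.04175, +0.87935); u = 622.0·(-0.14739)/0.87935 + 313.0 = 208.7427, v = 749.6·(+0.04175)/0.87935 + 252.3 = 287.8878
M3: Pc = R·M3+t = (-0.32312, +0.02140, +0.98490); u = 622.0·(-0.32312)/0.98490 + 313.0 = 108.9372, v = 749.6·(+0.02140)/0.98490 + 252.3 = 268.5908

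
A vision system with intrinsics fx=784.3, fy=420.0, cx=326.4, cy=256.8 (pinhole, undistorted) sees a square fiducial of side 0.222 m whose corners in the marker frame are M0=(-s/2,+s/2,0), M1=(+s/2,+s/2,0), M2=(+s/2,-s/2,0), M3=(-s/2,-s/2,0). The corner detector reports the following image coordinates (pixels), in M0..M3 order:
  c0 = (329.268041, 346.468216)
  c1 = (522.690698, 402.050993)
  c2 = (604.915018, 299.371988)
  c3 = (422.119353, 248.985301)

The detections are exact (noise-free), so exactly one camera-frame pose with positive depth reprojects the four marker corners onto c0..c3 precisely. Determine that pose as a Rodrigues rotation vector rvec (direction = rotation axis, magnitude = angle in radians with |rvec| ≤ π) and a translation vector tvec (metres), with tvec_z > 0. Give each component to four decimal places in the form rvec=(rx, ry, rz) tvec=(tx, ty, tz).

Intrinsics K: fx=784.3, fy=420.0, cx=326.4, cy=256.8
Marker side s = 0.222 m; corners in marker frame (Z=0):
  M0 = (-0.1110, +0.1110, 0)
  M1 = (+0.1110, +0.1110, 0)
  M2 = (+0.1110, -0.1110, 0)
  M3 = (-0.1110, -0.1110, 0)
Detected image corners:
  c0 = (329.268041, 346.468216) px
  c1 = (522.690698, 402.050993) px
  c2 = (604.915018, 299.371988) px
  c3 = (422.119353, 248.985301) px
Planar DLT: solve 8×8 A·h = b for H (H[2,2]=1):
  H  [+809.19731 -531.45454 +470.33399]
  H  [+212.50082 +356.20393 +322.36611]
  H  [-0.07955 -0.29149 +1.00000]
B = K⁻¹H; ‖b₁‖=1.203247, ‖b₂‖=1.203247; λ = 2/(‖b₁‖+‖b₂‖) = 0.831085, sign → tz>0 ⇒ λ=+0.831085
r₁ = λ·B[:,0] = (+0.88498,+0.46091,-0.06611); r₂ = λ·B[:,1] = (-0.46234,+0.85297,-0.24226)
r₃ = r₁×r₂ = (-0.05527,+0.24496,+0.96796); SVD([r₁ r₂ r₃]) → R = UVᵀ:
  R  [+0.88498 -0.46234 -0.05527]
  R  [+0.46091 +0.85297 +0.24496]
  R  [-0.06611 -0.24226 +0.96796]
t = (+0.15252, +0.12974, +0.83108) m
tr R = 2.705906; θ = arccos((tr R − 1)/2) = 0.549180 rad = 31.466°
axis k = ((R−Rᵀ)₃₂, (R−Rᵀ)₁₃, (R−Rᵀ)₂₁) / (2 sinθ) = (-0.466690, +0.010384, +0.884360)
rvec = θ·k = (-0.256297, +0.005703, +0.485672)

rvec=(-0.2563, 0.0057, 0.4857) tvec=(0.1525, 0.1297, 0.8311)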